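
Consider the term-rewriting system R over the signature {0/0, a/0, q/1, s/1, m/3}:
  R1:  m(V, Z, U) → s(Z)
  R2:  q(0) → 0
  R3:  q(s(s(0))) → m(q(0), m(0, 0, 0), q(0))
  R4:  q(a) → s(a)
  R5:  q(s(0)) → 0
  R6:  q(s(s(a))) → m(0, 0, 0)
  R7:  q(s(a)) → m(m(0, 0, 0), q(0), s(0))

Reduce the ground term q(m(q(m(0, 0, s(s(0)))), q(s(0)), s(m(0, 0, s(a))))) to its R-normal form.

1. q(m(q(m(0, 0, s(s(0)))), q(s(0)), s(m(0, 0, s(a)))))  →  q(s(q(s(0))))   [R1 at 1]
2. q(s(q(s(0))))  →  q(s(0))   [R5 at 1.1]
3. q(s(0))  →  0   [R5 at ε]

0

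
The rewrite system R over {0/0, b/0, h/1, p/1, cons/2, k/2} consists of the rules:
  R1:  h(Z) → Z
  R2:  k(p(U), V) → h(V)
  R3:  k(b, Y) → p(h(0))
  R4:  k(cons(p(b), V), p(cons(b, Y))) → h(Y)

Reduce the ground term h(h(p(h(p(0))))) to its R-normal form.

p(p(0))

1. h(h(p(h(p(0)))))  →  h(p(h(p(0))))   [R1 at ε]
2. h(p(h(p(0))))  →  p(h(p(0)))   [R1 at ε]
3. p(h(p(0)))  →  p(p(0))   [R1 at 1]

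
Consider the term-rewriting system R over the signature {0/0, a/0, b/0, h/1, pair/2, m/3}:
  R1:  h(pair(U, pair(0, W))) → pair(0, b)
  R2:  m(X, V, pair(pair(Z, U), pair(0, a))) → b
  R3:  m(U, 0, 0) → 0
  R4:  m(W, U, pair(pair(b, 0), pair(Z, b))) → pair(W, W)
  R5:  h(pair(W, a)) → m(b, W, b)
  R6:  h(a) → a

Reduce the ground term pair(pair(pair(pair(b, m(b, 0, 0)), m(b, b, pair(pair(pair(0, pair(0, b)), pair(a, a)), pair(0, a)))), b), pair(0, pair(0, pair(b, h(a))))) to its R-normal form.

pair(pair(pair(pair(b, 0), b), b), pair(0, pair(0, pair(b, a))))

1. pair(pair(pair(pair(b, m(b, 0, 0)), m(b, b, pair(pair(pair(0, pair(0, b)), pair(a, a)), pair(0, a)))), b), pair(0, pair(0, pair(b, h(a)))))  →  pair(pair(pair(pair(b, 0), m(b, b, pair(pair(pair(0, pair(0, b)), pair(a, a)), pair(0, a)))), b), pair(0, pair(0, pair(b, h(a)))))   [R3 at 1.1.1.2]
2. pair(pair(pair(pair(b, 0), m(b, b, pair(pair(pair(0, pair(0, b)), pair(a, a)), pair(0, a)))), b), pair(0, pair(0, pair(b, h(a)))))  →  pair(pair(pair(pair(b, 0), b), b), pair(0, pair(0, pair(b, h(a)))))   [R2 at 1.1.2]
3. pair(pair(pair(pair(b, 0), b), b), pair(0, pair(0, pair(b, h(a)))))  →  pair(pair(pair(pair(b, 0), b), b), pair(0, pair(0, pair(b, a))))   [R6 at 2.2.2.2]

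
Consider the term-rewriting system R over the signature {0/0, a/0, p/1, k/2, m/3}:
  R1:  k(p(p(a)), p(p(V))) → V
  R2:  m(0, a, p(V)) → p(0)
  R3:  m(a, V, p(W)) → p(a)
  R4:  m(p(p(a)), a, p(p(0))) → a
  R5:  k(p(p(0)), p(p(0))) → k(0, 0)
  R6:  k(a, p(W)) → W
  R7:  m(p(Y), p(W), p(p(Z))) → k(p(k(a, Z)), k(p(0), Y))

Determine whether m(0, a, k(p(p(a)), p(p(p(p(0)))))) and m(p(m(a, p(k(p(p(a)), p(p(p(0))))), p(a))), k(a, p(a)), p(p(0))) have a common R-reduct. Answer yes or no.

no — NF(t₁) = p(0), NF(t₂) = a

Reduce t₁ = m(0, a, k(p(p(a)), p(p(p(p(0)))))):
1. m(0, a, k(p(p(a)), p(p(p(p(0))))))  →  m(0, a, p(p(0)))   [R1 at 3]
2. m(0, a, p(p(0)))  →  p(0)   [R2 at ε]

Reduce t₂ = m(p(m(a, p(k(p(p(a)), p(p(p(0))))), p(a))), k(a, p(a)), p(p(0))):
1. m(p(m(a, p(k(p(p(a)), p(p(p(0))))), p(a))), k(a, p(a)), p(p(0)))  →  m(p(p(a)), k(a, p(a)), p(p(0)))   [R3 at 1.1]
2. m(p(p(a)), k(a, p(a)), p(p(0)))  →  m(p(p(a)), a, p(p(0)))   [R6 at 2]
3. m(p(p(a)), a, p(p(0)))  →  a   [R4 at ε]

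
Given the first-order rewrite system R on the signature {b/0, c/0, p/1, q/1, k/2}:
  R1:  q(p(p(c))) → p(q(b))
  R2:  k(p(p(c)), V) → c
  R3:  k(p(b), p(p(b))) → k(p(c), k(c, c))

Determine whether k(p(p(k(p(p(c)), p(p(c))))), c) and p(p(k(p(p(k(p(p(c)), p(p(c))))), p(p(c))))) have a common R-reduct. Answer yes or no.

no — NF(t₁) = c, NF(t₂) = p(p(c))

Reduce t₁ = k(p(p(k(p(p(c)), p(p(c))))), c):
1. k(p(p(k(p(p(c)), p(p(c))))), c)  →  k(p(p(c)), c)   [R2 at 1.1.1]
2. k(p(p(c)), c)  →  c   [R2 at ε]

Reduce t₂ = p(p(k(p(p(k(p(p(c)), p(p(c))))), p(p(c))))):
1. p(p(k(p(p(k(p(p(c)), p(p(c))))), p(p(c)))))  →  p(p(k(p(p(c)), p(p(c)))))   [R2 at 1.1.1.1.1]
2. p(p(k(p(p(c)), p(p(c)))))  →  p(p(c))   [R2 at 1.1]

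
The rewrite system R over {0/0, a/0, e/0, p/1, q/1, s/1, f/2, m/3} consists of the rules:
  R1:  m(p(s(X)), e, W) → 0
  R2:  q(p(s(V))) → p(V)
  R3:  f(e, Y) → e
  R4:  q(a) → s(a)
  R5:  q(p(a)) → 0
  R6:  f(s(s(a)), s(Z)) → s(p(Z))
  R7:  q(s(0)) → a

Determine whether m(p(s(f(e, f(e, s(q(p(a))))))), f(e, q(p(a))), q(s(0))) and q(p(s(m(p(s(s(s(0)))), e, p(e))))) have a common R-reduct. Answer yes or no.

no — NF(t₁) = 0, NF(t₂) = p(0)

Reduce t₁ = m(p(s(f(e, f(e, s(q(p(a))))))), f(e, q(p(a))), q(s(0))):
1. m(p(s(f(e, f(e, s(q(p(a))))))), f(e, q(p(a))), q(s(0)))  →  m(p(s(e)), f(e, q(p(a))), q(s(0)))   [R3 at 1.1.1]
2. m(p(s(e)), f(e, q(p(a))), q(s(0)))  →  m(p(s(e)), e, q(s(0)))   [R3 at 2]
3. m(p(s(e)), e, q(s(0)))  →  0   [R1 at ε]

Reduce t₂ = q(p(s(m(p(s(s(s(0)))), e, p(e))))):
1. q(p(s(m(p(s(s(s(0)))), e, p(e)))))  →  p(m(p(s(s(s(0)))), e, p(e)))   [R2 at ε]
2. p(m(p(s(s(s(0)))), e, p(e)))  →  p(0)   [R1 at 1]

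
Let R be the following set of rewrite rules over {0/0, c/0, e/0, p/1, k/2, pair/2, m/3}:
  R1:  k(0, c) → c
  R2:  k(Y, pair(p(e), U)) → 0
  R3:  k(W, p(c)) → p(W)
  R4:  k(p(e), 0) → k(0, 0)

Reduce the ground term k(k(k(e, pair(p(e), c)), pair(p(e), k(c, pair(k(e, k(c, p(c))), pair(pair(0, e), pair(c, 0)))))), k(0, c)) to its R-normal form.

c

1. k(k(k(e, pair(p(e), c)), pair(p(e), k(c, pair(k(e, k(c, p(c))), pair(pair(0, e), pair(c, 0)))))), k(0, c))  →  k(0, k(0, c))   [R2 at 1]
2. k(0, k(0, c))  →  k(0, c)   [R1 at 2]
3. k(0, c)  →  c   [R1 at ε]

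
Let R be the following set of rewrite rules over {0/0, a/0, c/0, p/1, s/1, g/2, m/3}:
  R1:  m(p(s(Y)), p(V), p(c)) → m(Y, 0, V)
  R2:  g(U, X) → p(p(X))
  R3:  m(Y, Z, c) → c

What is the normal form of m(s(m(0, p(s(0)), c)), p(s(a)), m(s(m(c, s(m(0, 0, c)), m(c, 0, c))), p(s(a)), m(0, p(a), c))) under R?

1. m(s(m(0, p(s(0)), c)), p(s(a)), m(s(m(c, s(m(0, 0, c)), m(c, 0, c))), p(s(a)), m(0, p(a), c)))  →  m(s(c), p(s(a)), m(s(m(c, s(m(0, 0, c)), m(c, 0, c))), p(s(a)), m(0, p(a), c)))   [R3 at 1.1]
2. m(s(c), p(s(a)), m(s(m(c, s(m(0, 0, c)), m(c, 0, c))), p(s(a)), m(0, p(a), c)))  →  m(s(c), p(s(a)), m(s(m(c, s(c), m(c, 0, c))), p(s(a)), m(0, p(a), c)))   [R3 at 3.1.1.2.1]
3. m(s(c), p(s(a)), m(s(m(c, s(c), m(c, 0, c))), p(s(a)), m(0, p(a), c)))  →  m(s(c), p(s(a)), m(s(m(c, s(c), c)), p(s(a)), m(0, p(a), c)))   [R3 at 3.1.1.3]
4. m(s(c), p(s(a)), m(s(m(c, s(c), c)), p(s(a)), m(0, p(a), c)))  →  m(s(c), p(s(a)), m(s(c), p(s(a)), m(0, p(a), c)))   [R3 at 3.1.1]
5. m(s(c), p(s(a)), m(s(c), p(s(a)), m(0, p(a), c)))  →  m(s(c), p(s(a)), m(s(c), p(s(a)), c))   [R3 at 3.3]
6. m(s(c), p(s(a)), m(s(c), p(s(a)), c))  →  m(s(c), p(s(a)), c)   [R3 at 3]
7. m(s(c), p(s(a)), c)  →  c   [R3 at ε]

c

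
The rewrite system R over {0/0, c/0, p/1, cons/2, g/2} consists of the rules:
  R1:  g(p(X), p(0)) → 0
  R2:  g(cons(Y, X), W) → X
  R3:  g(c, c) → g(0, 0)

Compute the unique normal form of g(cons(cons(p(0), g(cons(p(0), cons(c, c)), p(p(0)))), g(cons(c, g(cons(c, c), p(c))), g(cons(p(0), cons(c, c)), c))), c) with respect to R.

c

1. g(cons(cons(p(0), g(cons(p(0), cons(c, c)), p(p(0)))), g(cons(c, g(cons(c, c), p(c))), g(cons(p(0), cons(c, c)), c))), c)  →  g(cons(c, g(cons(c, c), p(c))), g(cons(p(0), cons(c, c)), c))   [R2 at ε]
2. g(cons(c, g(cons(c, c), p(c))), g(cons(p(0), cons(c, c)), c))  →  g(cons(c, c), p(c))   [R2 at ε]
3. g(cons(c, c), p(c))  →  c   [R2 at ε]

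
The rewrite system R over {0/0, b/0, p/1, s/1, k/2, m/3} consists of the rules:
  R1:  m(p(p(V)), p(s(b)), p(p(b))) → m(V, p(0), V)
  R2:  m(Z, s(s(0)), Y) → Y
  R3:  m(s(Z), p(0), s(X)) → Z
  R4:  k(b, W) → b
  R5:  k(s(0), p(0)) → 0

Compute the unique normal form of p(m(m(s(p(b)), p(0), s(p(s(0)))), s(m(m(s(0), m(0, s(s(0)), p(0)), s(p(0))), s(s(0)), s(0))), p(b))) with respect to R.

1. p(m(m(s(p(b)), p(0), s(p(s(0)))), s(m(m(s(0), m(0, s(s(0)), p(0)), s(p(0))), s(s(0)), s(0))), p(b)))  →  p(m(p(b), s(m(m(s(0), m(0, s(s(0)), p(0)), s(p(0))), s(s(0)), s(0))), p(b)))   [R3 at 1.1]
2. p(m(p(b), s(m(m(s(0), m(0, s(s(0)), p(0)), s(p(0))), s(s(0)), s(0))), p(b)))  →  p(m(p(b), s(s(0)), p(b)))   [R2 at 1.2.1]
3. p(m(p(b), s(s(0)), p(b)))  →  p(p(b))   [R2 at 1]

p(p(b))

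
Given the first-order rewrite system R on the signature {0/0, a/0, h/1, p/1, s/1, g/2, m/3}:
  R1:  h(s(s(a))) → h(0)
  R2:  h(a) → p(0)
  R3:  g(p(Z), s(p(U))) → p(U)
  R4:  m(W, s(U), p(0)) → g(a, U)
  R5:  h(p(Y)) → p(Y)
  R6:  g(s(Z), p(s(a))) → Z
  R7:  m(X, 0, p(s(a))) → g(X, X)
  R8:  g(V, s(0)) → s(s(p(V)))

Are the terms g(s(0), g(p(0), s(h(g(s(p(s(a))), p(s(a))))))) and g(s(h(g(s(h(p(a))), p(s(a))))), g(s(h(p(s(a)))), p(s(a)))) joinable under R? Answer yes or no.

Reduce t₁ = g(s(0), g(p(0), s(h(g(s(p(s(a))), p(s(a))))))):
1. g(s(0), g(p(0), s(h(g(s(p(s(a))), p(s(a)))))))  →  g(s(0), g(p(0), s(h(p(s(a))))))   [R6 at 2.2.1.1]
2. g(s(0), g(p(0), s(h(p(s(a))))))  →  g(s(0), g(p(0), s(p(s(a)))))   [R5 at 2.2.1]
3. g(s(0), g(p(0), s(p(s(a)))))  →  g(s(0), p(s(a)))   [R3 at 2]
4. g(s(0), p(s(a)))  →  0   [R6 at ε]

Reduce t₂ = g(s(h(g(s(h(p(a))), p(s(a))))), g(s(h(p(s(a)))), p(s(a)))):
1. g(s(h(g(s(h(p(a))), p(s(a))))), g(s(h(p(s(a)))), p(s(a))))  →  g(s(h(h(p(a)))), g(s(h(p(s(a)))), p(s(a))))   [R6 at 1.1.1]
2. g(s(h(h(p(a)))), g(s(h(p(s(a)))), p(s(a))))  →  g(s(h(p(a))), g(s(h(p(s(a)))), p(s(a))))   [R5 at 1.1.1]
3. g(s(h(p(a))), g(s(h(p(s(a)))), p(s(a))))  →  g(s(p(a)), g(s(h(p(s(a)))), p(s(a))))   [R5 at 1.1]
4. g(s(p(a)), g(s(h(p(s(a)))), p(s(a))))  →  g(s(p(a)), h(p(s(a))))   [R6 at 2]
5. g(s(p(a)), h(p(s(a))))  →  g(s(p(a)), p(s(a)))   [R5 at 2]
6. g(s(p(a)), p(s(a)))  →  p(a)   [R6 at ε]

no — NF(t₁) = 0, NF(t₂) = p(a)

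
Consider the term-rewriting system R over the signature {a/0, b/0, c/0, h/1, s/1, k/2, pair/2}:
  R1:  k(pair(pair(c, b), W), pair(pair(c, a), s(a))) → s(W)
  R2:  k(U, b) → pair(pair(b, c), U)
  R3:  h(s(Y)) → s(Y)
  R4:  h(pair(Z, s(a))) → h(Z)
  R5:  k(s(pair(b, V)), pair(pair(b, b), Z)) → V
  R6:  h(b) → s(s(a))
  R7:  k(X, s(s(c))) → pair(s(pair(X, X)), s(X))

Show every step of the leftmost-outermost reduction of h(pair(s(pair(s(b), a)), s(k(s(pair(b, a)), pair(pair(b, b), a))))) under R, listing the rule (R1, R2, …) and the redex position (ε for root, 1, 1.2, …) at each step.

s(pair(s(b), a))

1. h(pair(s(pair(s(b), a)), s(k(s(pair(b, a)), pair(pair(b, b), a)))))  →  h(pair(s(pair(s(b), a)), s(a)))   [R5 at 1.2.1]
2. h(pair(s(pair(s(b), a)), s(a)))  →  h(s(pair(s(b), a)))   [R4 at ε]
3. h(s(pair(s(b), a)))  →  s(pair(s(b), a))   [R3 at ε]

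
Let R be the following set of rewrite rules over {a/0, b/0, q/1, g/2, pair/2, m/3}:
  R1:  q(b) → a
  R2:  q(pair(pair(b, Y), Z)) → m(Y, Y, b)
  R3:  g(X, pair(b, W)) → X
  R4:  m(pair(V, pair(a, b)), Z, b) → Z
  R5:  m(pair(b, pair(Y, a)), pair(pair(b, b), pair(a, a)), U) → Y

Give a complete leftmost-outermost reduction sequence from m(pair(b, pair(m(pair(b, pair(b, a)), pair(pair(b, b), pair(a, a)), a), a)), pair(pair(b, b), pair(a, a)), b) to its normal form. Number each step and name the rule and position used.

b

1. m(pair(b, pair(m(pair(b, pair(b, a)), pair(pair(b, b), pair(a, a)), a), a)), pair(pair(b, b), pair(a, a)), b)  →  m(pair(b, pair(b, a)), pair(pair(b, b), pair(a, a)), a)   [R5 at ε]
2. m(pair(b, pair(b, a)), pair(pair(b, b), pair(a, a)), a)  →  b   [R5 at ε]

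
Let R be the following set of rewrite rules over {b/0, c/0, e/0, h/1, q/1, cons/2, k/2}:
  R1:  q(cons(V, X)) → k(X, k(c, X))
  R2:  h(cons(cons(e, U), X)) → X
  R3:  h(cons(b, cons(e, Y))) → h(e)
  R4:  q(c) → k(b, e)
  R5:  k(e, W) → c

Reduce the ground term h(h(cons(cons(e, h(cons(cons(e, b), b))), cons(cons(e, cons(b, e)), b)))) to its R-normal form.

1. h(h(cons(cons(e, h(cons(cons(e, b), b))), cons(cons(e, cons(b, e)), b))))  →  h(cons(cons(e, cons(b, e)), b))   [R2 at 1]
2. h(cons(cons(e, cons(b, e)), b))  →  b   [R2 at ε]

b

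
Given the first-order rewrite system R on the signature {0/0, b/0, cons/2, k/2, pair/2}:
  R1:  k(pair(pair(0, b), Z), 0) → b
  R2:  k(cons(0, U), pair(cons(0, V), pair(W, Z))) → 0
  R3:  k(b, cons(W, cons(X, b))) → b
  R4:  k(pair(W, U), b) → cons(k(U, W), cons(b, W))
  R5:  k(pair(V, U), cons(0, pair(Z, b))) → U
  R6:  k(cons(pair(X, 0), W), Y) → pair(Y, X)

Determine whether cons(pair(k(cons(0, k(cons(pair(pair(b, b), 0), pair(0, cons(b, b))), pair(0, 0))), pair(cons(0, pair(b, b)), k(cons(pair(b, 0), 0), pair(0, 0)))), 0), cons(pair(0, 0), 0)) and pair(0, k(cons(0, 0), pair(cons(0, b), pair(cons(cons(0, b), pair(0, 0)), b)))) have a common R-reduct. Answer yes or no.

no — NF(t₁) = cons(pair(0, 0), cons(pair(0, 0), 0)), NF(t₂) = pair(0, 0)

Reduce t₁ = cons(pair(k(cons(0, k(cons(pair(pair(b, b), 0), pair(0, cons(b, b))), pair(0, 0))), pair(cons(0, pair(b, b)), k(cons(pair(b, 0), 0), pair(0, 0)))), 0), cons(pair(0, 0), 0)):
1. cons(pair(k(cons(0, k(cons(pair(pair(b, b), 0), pair(0, cons(b, b))), pair(0, 0))), pair(cons(0, pair(b, b)), k(cons(pair(b, 0), 0), pair(0, 0)))), 0), cons(pair(0, 0), 0))  →  cons(pair(k(cons(0, pair(pair(0, 0), pair(b, b))), pair(cons(0, pair(b, b)), k(cons(pair(b, 0), 0), pair(0, 0)))), 0), cons(pair(0, 0), 0))   [R6 at 1.1.1.2]
2. cons(pair(k(cons(0, pair(pair(0, 0), pair(b, b))), pair(cons(0, pair(b, b)), k(cons(pair(b, 0), 0), pair(0, 0)))), 0), cons(pair(0, 0), 0))  →  cons(pair(k(cons(0, pair(pair(0, 0), pair(b, b))), pair(cons(0, pair(b, b)), pair(pair(0, 0), b))), 0), cons(pair(0, 0), 0))   [R6 at 1.1.2.2]
3. cons(pair(k(cons(0, pair(pair(0, 0), pair(b, b))), pair(cons(0, pair(b, b)), pair(pair(0, 0), b))), 0), cons(pair(0, 0), 0))  →  cons(pair(0, 0), cons(pair(0, 0), 0))   [R2 at 1.1]

Reduce t₂ = pair(0, k(cons(0, 0), pair(cons(0, b), pair(cons(cons(0, b), pair(0, 0)), b)))):
1. pair(0, k(cons(0, 0), pair(cons(0, b), pair(cons(cons(0, b), pair(0, 0)), b))))  →  pair(0, 0)   [R2 at 2]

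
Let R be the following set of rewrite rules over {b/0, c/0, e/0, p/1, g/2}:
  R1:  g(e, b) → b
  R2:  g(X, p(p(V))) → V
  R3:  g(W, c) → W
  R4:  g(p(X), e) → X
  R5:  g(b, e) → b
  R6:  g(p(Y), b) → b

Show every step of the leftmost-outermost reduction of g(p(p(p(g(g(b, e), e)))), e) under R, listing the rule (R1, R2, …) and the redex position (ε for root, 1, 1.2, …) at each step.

1. g(p(p(p(g(g(b, e), e)))), e)  →  p(p(g(g(b, e), e)))   [R4 at ε]
2. p(p(g(g(b, e), e)))  →  p(p(g(b, e)))   [R5 at 1.1.1]
3. p(p(g(b, e)))  →  p(p(b))   [R5 at 1.1]

p(p(b))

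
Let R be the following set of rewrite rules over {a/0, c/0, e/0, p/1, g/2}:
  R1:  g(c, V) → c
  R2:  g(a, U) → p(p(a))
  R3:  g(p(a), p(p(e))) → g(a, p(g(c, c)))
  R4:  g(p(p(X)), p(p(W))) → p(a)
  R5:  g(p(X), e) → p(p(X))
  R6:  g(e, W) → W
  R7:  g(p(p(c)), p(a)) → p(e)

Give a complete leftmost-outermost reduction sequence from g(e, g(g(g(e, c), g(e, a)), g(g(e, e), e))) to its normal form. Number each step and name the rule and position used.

1. g(e, g(g(g(e, c), g(e, a)), g(g(e, e), e)))  →  g(g(g(e, c), g(e, a)), g(g(e, e), e))   [R6 at ε]
2. g(g(g(e, c), g(e, a)), g(g(e, e), e))  →  g(g(c, g(e, a)), g(g(e, e), e))   [R6 at 1.1]
3. g(g(c, g(e, a)), g(g(e, e), e))  →  g(c, g(g(e, e), e))   [R1 at 1]
4. g(c, g(g(e, e), e))  →  c   [R1 at ε]

c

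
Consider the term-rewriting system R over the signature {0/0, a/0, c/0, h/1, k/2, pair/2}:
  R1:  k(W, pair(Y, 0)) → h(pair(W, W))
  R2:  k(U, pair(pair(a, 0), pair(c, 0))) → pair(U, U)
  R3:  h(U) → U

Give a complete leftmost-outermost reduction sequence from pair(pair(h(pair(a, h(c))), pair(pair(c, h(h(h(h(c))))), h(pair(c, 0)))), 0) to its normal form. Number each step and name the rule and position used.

1. pair(pair(h(pair(a, h(c))), pair(pair(c, h(h(h(h(c))))), h(pair(c, 0)))), 0)  →  pair(pair(pair(a, h(c)), pair(pair(c, h(h(h(h(c))))), h(pair(c, 0)))), 0)   [R3 at 1.1]
2. pair(pair(pair(a, h(c)), pair(pair(c, h(h(h(h(c))))), h(pair(c, 0)))), 0)  →  pair(pair(pair(a, c), pair(pair(c, h(h(h(h(c))))), h(pair(c, 0)))), 0)   [R3 at 1.1.2]
3. pair(pair(pair(a, c), pair(pair(c, h(h(h(h(c))))), h(pair(c, 0)))), 0)  →  pair(pair(pair(a, c), pair(pair(c, h(h(h(c)))), h(pair(c, 0)))), 0)   [R3 at 1.2.1.2]
4. pair(pair(pair(a, c), pair(pair(c, h(h(h(c)))), h(pair(c, 0)))), 0)  →  pair(pair(pair(a, c), pair(pair(c, h(h(c))), h(pair(c, 0)))), 0)   [R3 at 1.2.1.2]
5. pair(pair(pair(a, c), pair(pair(c, h(h(c))), h(pair(c, 0)))), 0)  →  pair(pair(pair(a, c), pair(pair(c, h(c)), h(pair(c, 0)))), 0)   [R3 at 1.2.1.2]
6. pair(pair(pair(a, c), pair(pair(c, h(c)), h(pair(c, 0)))), 0)  →  pair(pair(pair(a, c), pair(pair(c, c), h(pair(c, 0)))), 0)   [R3 at 1.2.1.2]
7. pair(pair(pair(a, c), pair(pair(c, c), h(pair(c, 0)))), 0)  →  pair(pair(pair(a, c), pair(pair(c, c), pair(c, 0))), 0)   [R3 at 1.2.2]

pair(pair(pair(a, c), pair(pair(c, c), pair(c, 0))), 0)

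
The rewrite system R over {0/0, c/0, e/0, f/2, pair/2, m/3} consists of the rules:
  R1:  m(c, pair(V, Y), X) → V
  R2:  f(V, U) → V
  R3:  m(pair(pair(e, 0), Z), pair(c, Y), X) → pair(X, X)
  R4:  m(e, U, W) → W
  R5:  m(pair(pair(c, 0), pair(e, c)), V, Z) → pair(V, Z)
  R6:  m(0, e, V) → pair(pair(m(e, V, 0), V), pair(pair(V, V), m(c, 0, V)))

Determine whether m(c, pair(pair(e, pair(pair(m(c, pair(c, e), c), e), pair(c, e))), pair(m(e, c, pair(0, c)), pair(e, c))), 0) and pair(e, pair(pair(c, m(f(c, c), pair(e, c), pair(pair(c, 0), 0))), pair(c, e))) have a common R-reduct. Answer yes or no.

yes — NF(t₁) = pair(e, pair(pair(c, e), pair(c, e))), NF(t₂) = pair(e, pair(pair(c, e), pair(c, e)))

Reduce t₁ = m(c, pair(pair(e, pair(pair(m(c, pair(c, e), c), e), pair(c, e))), pair(m(e, c, pair(0, c)), pair(e, c))), 0):
1. m(c, pair(pair(e, pair(pair(m(c, pair(c, e), c), e), pair(c, e))), pair(m(e, c, pair(0, c)), pair(e, c))), 0)  →  pair(e, pair(pair(m(c, pair(c, e), c), e), pair(c, e)))   [R1 at ε]
2. pair(e, pair(pair(m(c, pair(c, e), c), e), pair(c, e)))  →  pair(e, pair(pair(c, e), pair(c, e)))   [R1 at 2.1.1]

Reduce t₂ = pair(e, pair(pair(c, m(f(c, c), pair(e, c), pair(pair(c, 0), 0))), pair(c, e))):
1. pair(e, pair(pair(c, m(f(c, c), pair(e, c), pair(pair(c, 0), 0))), pair(c, e)))  →  pair(e, pair(pair(c, m(c, pair(e, c), pair(pair(c, 0), 0))), pair(c, e)))   [R2 at 2.1.2.1]
2. pair(e, pair(pair(c, m(c, pair(e, c), pair(pair(c, 0), 0))), pair(c, e)))  →  pair(e, pair(pair(c, e), pair(c, e)))   [R1 at 2.1.2]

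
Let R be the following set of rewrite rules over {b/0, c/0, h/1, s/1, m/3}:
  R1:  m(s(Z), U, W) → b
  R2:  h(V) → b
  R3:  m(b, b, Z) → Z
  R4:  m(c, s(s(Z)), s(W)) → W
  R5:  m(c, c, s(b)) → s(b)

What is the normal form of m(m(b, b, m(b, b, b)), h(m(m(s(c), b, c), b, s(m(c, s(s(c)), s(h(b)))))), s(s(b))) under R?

s(s(b))

1. m(m(b, b, m(b, b, b)), h(m(m(s(c), b, c), b, s(m(c, s(s(c)), s(h(b)))))), s(s(b)))  →  m(m(b, b, b), h(m(m(s(c), b, c), b, s(m(c, s(s(c)), s(h(b)))))), s(s(b)))   [R3 at 1]
2. m(m(b, b, b), h(m(m(s(c), b, c), b, s(m(c, s(s(c)), s(h(b)))))), s(s(b)))  →  m(b, h(m(m(s(c), b, c), b, s(m(c, s(s(c)), s(h(b)))))), s(s(b)))   [R3 at 1]
3. m(b, h(m(m(s(c), b, c), b, s(m(c, s(s(c)), s(h(b)))))), s(s(b)))  →  m(b, b, s(s(b)))   [R2 at 2]
4. m(b, b, s(s(b)))  →  s(s(b))   [R3 at ε]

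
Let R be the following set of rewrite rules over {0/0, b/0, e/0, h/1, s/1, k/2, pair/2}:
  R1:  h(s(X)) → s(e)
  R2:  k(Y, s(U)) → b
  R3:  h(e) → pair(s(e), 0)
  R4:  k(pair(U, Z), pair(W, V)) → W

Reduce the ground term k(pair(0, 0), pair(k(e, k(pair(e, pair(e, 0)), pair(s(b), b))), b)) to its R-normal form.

1. k(pair(0, 0), pair(k(e, k(pair(e, pair(e, 0)), pair(s(b), b))), b))  →  k(e, k(pair(e, pair(e, 0)), pair(s(b), b)))   [R4 at ε]
2. k(e, k(pair(e, pair(e, 0)), pair(s(b), b)))  →  k(e, s(b))   [R4 at 2]
3. k(e, s(b))  →  b   [R2 at ε]

b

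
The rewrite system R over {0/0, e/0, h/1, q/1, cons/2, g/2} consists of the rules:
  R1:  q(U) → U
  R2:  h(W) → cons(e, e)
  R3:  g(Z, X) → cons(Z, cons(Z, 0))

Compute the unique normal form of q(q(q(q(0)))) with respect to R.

1. q(q(q(q(0))))  →  q(q(q(0)))   [R1 at ε]
2. q(q(q(0)))  →  q(q(0))   [R1 at ε]
3. q(q(0))  →  q(0)   [R1 at ε]
4. q(0)  →  0   [R1 at ε]

0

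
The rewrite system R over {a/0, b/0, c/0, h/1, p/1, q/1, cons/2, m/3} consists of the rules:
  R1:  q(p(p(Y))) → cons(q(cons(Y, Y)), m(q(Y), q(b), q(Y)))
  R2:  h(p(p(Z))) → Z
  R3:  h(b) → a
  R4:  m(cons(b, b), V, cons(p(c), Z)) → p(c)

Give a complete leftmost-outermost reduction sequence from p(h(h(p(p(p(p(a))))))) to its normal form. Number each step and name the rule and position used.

1. p(h(h(p(p(p(p(a)))))))  →  p(h(p(p(a))))   [R2 at 1.1]
2. p(h(p(p(a))))  →  p(a)   [R2 at 1]

p(a)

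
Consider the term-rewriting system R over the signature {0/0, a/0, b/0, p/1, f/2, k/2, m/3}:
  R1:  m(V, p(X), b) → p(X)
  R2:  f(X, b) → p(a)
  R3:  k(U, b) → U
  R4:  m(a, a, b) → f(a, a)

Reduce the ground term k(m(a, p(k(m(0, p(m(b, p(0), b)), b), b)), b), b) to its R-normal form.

1. k(m(a, p(k(m(0, p(m(b, p(0), b)), b), b)), b), b)  →  m(a, p(k(m(0, p(m(b, p(0), b)), b), b)), b)   [R3 at ε]
2. m(a, p(k(m(0, p(m(b, p(0), b)), b), b)), b)  →  p(k(m(0, p(m(b, p(0), b)), b), b))   [R1 at ε]
3. p(k(m(0, p(m(b, p(0), b)), b), b))  →  p(m(0, p(m(b, p(0), b)), b))   [R3 at 1]
4. p(m(0, p(m(b, p(0), b)), b))  →  p(p(m(b, p(0), b)))   [R1 at 1]
5. p(p(m(b, p(0), b)))  →  p(p(p(0)))   [R1 at 1.1]

p(p(p(0)))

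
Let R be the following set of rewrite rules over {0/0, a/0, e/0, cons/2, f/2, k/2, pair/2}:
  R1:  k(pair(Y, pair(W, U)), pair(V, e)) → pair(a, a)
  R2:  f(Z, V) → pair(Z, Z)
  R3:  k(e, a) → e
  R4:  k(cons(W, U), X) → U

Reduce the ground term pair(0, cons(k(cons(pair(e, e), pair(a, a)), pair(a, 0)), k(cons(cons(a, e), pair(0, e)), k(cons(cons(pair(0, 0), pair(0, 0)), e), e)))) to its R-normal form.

1. pair(0, cons(k(cons(pair(e, e), pair(a, a)), pair(a, 0)), k(cons(cons(a, e), pair(0, e)), k(cons(cons(pair(0, 0), pair(0, 0)), e), e))))  →  pair(0, cons(pair(a, a), k(cons(cons(a, e), pair(0, e)), k(cons(cons(pair(0, 0), pair(0, 0)), e), e))))   [R4 at 2.1]
2. pair(0, cons(pair(a, a), k(cons(cons(a, e), pair(0, e)), k(cons(cons(pair(0, 0), pair(0, 0)), e), e))))  →  pair(0, cons(pair(a, a), pair(0, e)))   [R4 at 2.2]

pair(0, cons(pair(a, a), pair(0, e)))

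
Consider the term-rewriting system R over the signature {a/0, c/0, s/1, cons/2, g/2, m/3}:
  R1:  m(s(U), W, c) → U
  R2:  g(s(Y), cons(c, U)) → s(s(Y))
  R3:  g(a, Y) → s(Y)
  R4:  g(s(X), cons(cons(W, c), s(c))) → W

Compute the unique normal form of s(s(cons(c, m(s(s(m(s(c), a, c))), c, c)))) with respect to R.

1. s(s(cons(c, m(s(s(m(s(c), a, c))), c, c))))  →  s(s(cons(c, s(m(s(c), a, c)))))   [R1 at 1.1.2]
2. s(s(cons(c, s(m(s(c), a, c)))))  →  s(s(cons(c, s(c))))   [R1 at 1.1.2.1]

s(s(cons(c, s(c))))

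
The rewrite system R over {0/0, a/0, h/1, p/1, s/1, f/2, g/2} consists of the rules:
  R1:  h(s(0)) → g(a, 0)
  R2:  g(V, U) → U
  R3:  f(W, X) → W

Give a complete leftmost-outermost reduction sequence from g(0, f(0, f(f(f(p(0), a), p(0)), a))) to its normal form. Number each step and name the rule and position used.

0

1. g(0, f(0, f(f(f(p(0), a), p(0)), a)))  →  f(0, f(f(f(p(0), a), p(0)), a))   [R2 at ε]
2. f(0, f(f(f(p(0), a), p(0)), a))  →  0   [R3 at ε]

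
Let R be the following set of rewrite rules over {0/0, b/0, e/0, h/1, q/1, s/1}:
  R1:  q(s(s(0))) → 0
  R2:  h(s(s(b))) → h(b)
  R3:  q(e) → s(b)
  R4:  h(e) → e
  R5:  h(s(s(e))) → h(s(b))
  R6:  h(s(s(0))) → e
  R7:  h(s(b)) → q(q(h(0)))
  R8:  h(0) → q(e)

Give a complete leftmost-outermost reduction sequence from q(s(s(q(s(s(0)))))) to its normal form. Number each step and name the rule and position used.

1. q(s(s(q(s(s(0))))))  →  q(s(s(0)))   [R1 at 1.1.1]
2. q(s(s(0)))  →  0   [R1 at ε]

0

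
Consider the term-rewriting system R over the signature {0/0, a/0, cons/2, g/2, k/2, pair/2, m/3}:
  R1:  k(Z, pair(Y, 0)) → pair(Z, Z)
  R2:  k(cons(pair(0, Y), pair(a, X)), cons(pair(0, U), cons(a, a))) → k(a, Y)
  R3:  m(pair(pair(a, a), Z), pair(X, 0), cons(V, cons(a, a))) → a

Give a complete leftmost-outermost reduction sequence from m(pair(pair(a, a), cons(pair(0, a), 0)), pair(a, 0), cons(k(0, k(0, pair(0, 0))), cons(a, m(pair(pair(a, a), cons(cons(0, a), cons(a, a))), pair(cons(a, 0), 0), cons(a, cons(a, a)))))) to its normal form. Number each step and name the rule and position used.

1. m(pair(pair(a, a), cons(pair(0, a), 0)), pair(a, 0), cons(k(0, k(0, pair(0, 0))), cons(a, m(pair(pair(a, a), cons(cons(0, a), cons(a, a))), pair(cons(a, 0), 0), cons(a, cons(a, a))))))  →  m(pair(pair(a, a), cons(pair(0, a), 0)), pair(a, 0), cons(k(0, pair(0, 0)), cons(a, m(pair(pair(a, a), cons(cons(0, a), cons(a, a))), pair(cons(a, 0), 0), cons(a, cons(a, a))))))   [R1 at 3.1.2]
2. m(pair(pair(a, a), cons(pair(0, a), 0)), pair(a, 0), cons(k(0, pair(0, 0)), cons(a, m(pair(pair(a, a), cons(cons(0, a), cons(a, a))), pair(cons(a, 0), 0), cons(a, cons(a, a))))))  →  m(pair(pair(a, a), cons(pair(0, a), 0)), pair(a, 0), cons(pair(0, 0), cons(a, m(pair(pair(a, a), cons(cons(0, a), cons(a, a))), pair(cons(a, 0), 0), cons(a, cons(a, a))))))   [R1 at 3.1]
3. m(pair(pair(a, a), cons(pair(0, a), 0)), pair(a, 0), cons(pair(0, 0), cons(a, m(pair(pair(a, a), cons(cons(0, a), cons(a, a))), pair(cons(a, 0), 0), cons(a, cons(a, a))))))  →  m(pair(pair(a, a), cons(pair(0, a), 0)), pair(a, 0), cons(pair(0, 0), cons(a, a)))   [R3 at 3.2.2]
4. m(pair(pair(a, a), cons(pair(0, a), 0)), pair(a, 0), cons(pair(0, 0), cons(a, a)))  →  a   [R3 at ε]

a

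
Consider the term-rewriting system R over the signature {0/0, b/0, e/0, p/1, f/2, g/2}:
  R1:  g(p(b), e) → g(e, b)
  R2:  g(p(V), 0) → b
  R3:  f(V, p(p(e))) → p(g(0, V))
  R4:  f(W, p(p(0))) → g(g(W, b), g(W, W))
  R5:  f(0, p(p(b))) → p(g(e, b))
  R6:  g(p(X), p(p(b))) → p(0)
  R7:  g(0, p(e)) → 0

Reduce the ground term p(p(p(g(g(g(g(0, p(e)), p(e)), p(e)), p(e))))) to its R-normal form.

1. p(p(p(g(g(g(g(0, p(e)), p(e)), p(e)), p(e)))))  →  p(p(p(g(g(g(0, p(e)), p(e)), p(e)))))   [R7 at 1.1.1.1.1.1]
2. p(p(p(g(g(g(0, p(e)), p(e)), p(e)))))  →  p(p(p(g(g(0, p(e)), p(e)))))   [R7 at 1.1.1.1.1]
3. p(p(p(g(g(0, p(e)), p(e)))))  →  p(p(p(g(0, p(e)))))   [R7 at 1.1.1.1]
4. p(p(p(g(0, p(e)))))  →  p(p(p(0)))   [R7 at 1.1.1]

p(p(p(0)))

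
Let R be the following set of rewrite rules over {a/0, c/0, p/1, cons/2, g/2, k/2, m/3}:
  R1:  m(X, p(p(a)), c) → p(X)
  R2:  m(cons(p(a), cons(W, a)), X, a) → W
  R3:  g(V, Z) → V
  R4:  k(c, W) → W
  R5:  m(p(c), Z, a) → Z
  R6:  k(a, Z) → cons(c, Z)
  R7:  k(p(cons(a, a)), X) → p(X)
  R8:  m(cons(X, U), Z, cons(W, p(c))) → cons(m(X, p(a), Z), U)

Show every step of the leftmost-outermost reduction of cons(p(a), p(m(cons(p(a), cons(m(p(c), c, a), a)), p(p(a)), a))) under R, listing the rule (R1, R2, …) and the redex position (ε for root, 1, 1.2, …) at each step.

1. cons(p(a), p(m(cons(p(a), cons(m(p(c), c, a), a)), p(p(a)), a)))  →  cons(p(a), p(m(p(c), c, a)))   [R2 at 2.1]
2. cons(p(a), p(m(p(c), c, a)))  →  cons(p(a), p(c))   [R5 at 2.1]

cons(p(a), p(c))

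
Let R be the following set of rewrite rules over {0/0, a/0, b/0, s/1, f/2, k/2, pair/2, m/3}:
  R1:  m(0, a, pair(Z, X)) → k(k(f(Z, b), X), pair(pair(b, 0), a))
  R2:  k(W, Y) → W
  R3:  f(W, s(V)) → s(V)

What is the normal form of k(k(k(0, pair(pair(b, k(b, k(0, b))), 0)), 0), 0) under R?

1. k(k(k(0, pair(pair(b, k(b, k(0, b))), 0)), 0), 0)  →  k(k(0, pair(pair(b, k(b, k(0, b))), 0)), 0)   [R2 at ε]
2. k(k(0, pair(pair(b, k(b, k(0, b))), 0)), 0)  →  k(0, pair(pair(b, k(b, k(0, b))), 0))   [R2 at ε]
3. k(0, pair(pair(b, k(b, k(0, b))), 0))  →  0   [R2 at ε]

0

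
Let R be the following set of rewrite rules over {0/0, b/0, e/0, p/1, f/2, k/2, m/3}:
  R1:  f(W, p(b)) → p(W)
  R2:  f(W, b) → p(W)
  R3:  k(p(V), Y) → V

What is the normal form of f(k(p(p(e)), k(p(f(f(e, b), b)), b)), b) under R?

p(p(e))

1. f(k(p(p(e)), k(p(f(f(e, b), b)), b)), b)  →  p(k(p(p(e)), k(p(f(f(e, b), b)), b)))   [R2 at ε]
2. p(k(p(p(e)), k(p(f(f(e, b), b)), b)))  →  p(p(e))   [R3 at 1]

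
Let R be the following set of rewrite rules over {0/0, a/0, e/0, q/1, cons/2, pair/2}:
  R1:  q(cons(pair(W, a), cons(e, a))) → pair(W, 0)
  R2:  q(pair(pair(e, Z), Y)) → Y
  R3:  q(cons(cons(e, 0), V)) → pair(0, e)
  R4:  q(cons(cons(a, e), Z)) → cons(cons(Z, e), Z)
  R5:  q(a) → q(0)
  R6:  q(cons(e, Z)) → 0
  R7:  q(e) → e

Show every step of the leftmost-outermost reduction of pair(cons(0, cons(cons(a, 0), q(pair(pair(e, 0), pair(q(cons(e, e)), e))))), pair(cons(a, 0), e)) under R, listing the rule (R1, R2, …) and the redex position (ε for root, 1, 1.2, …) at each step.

1. pair(cons(0, cons(cons(a, 0), q(pair(pair(e, 0), pair(q(cons(e, e)), e))))), pair(cons(a, 0), e))  →  pair(cons(0, cons(cons(a, 0), pair(q(cons(e, e)), e))), pair(cons(a, 0), e))   [R2 at 1.2.2]
2. pair(cons(0, cons(cons(a, 0), pair(q(cons(e, e)), e))), pair(cons(a, 0), e))  →  pair(cons(0, cons(cons(a, 0), pair(0, e))), pair(cons(a, 0), e))   [R6 at 1.2.2.1]

pair(cons(0, cons(cons(a, 0), pair(0, e))), pair(cons(a, 0), e))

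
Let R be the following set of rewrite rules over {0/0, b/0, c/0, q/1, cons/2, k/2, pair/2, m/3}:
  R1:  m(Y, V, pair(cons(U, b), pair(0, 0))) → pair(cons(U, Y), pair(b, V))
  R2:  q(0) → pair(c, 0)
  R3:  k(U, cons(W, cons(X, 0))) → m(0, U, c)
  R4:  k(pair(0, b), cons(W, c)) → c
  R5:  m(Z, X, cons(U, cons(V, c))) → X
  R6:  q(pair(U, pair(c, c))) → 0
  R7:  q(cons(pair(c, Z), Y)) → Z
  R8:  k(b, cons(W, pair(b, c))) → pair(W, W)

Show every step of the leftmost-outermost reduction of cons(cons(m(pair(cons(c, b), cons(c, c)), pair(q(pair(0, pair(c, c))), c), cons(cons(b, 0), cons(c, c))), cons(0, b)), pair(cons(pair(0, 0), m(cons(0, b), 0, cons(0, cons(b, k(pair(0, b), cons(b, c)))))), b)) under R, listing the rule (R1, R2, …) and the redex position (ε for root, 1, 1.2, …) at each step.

1. cons(cons(m(pair(cons(c, b), cons(c, c)), pair(q(pair(0, pair(c, c))), c), cons(cons(b, 0), cons(c, c))), cons(0, b)), pair(cons(pair(0, 0), m(cons(0, b), 0, cons(0, cons(b, k(pair(0, b), cons(b, c)))))), b))  →  cons(cons(pair(q(pair(0, pair(c, c))), c), cons(0, b)), pair(cons(pair(0, 0), m(cons(0, b), 0, cons(0, cons(b, k(pair(0, b), cons(b, c)))))), b))   [R5 at 1.1]
2. cons(cons(pair(q(pair(0, pair(c, c))), c), cons(0, b)), pair(cons(pair(0, 0), m(cons(0, b), 0, cons(0, cons(b, k(pair(0, b), cons(b, c)))))), b))  →  cons(cons(pair(0, c), cons(0, b)), pair(cons(pair(0, 0), m(cons(0, b), 0, cons(0, cons(b, k(pair(0, b), cons(b, c)))))), b))   [R6 at 1.1.1]
3. cons(cons(pair(0, c), cons(0, b)), pair(cons(pair(0, 0), m(cons(0, b), 0, cons(0, cons(b, k(pair(0, b), cons(b, c)))))), b))  →  cons(cons(pair(0, c), cons(0, b)), pair(cons(pair(0, 0), m(cons(0, b), 0, cons(0, cons(b, c)))), b))   [R4 at 2.1.2.3.2.2]
4. cons(cons(pair(0, c), cons(0, b)), pair(cons(pair(0, 0), m(cons(0, b), 0, cons(0, cons(b, c)))), b))  →  cons(cons(pair(0, c), cons(0, b)), pair(cons(pair(0, 0), 0), b))   [R5 at 2.1.2]

cons(cons(pair(0, c), cons(0, b)), pair(cons(pair(0, 0), 0), b))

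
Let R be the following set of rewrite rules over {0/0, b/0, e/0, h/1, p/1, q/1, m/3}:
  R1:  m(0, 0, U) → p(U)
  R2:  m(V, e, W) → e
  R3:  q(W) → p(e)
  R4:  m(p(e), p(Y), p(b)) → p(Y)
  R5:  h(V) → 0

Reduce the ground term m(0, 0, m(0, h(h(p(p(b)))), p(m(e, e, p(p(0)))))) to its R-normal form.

1. m(0, 0, m(0, h(h(p(p(b)))), p(m(e, e, p(p(0))))))  →  p(m(0, h(h(p(p(b)))), p(m(e, e, p(p(0))))))   [R1 at ε]
2. p(m(0, h(h(p(p(b)))), p(m(e, e, p(p(0))))))  →  p(m(0, 0, p(m(e, e, p(p(0))))))   [R5 at 1.2]
3. p(m(0, 0, p(m(e, e, p(p(0))))))  →  p(p(p(m(e, e, p(p(0))))))   [R1 at 1]
4. p(p(p(m(e, e, p(p(0))))))  →  p(p(p(e)))   [R2 at 1.1.1]

p(p(p(e)))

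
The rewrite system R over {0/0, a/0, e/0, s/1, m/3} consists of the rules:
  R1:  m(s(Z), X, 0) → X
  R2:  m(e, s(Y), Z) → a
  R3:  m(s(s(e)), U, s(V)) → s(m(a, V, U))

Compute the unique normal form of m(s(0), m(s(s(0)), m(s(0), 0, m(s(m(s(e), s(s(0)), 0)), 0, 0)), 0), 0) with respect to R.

0

1. m(s(0), m(s(s(0)), m(s(0), 0, m(s(m(s(e), s(s(0)), 0)), 0, 0)), 0), 0)  →  m(s(s(0)), m(s(0), 0, m(s(m(s(e), s(s(0)), 0)), 0, 0)), 0)   [R1 at ε]
2. m(s(s(0)), m(s(0), 0, m(s(m(s(e), s(s(0)), 0)), 0, 0)), 0)  →  m(s(0), 0, m(s(m(s(e), s(s(0)), 0)), 0, 0))   [R1 at ε]
3. m(s(0), 0, m(s(m(s(e), s(s(0)), 0)), 0, 0))  →  m(s(0), 0, 0)   [R1 at 3]
4. m(s(0), 0, 0)  →  0   [R1 at ε]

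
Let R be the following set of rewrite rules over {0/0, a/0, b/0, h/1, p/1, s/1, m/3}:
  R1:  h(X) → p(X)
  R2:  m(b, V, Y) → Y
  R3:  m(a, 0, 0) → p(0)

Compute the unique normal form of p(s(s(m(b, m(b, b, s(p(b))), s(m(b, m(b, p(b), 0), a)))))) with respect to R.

p(s(s(s(a))))

1. p(s(s(m(b, m(b, b, s(p(b))), s(m(b, m(b, p(b), 0), a))))))  →  p(s(s(s(m(b, m(b, p(b), 0), a)))))   [R2 at 1.1.1]
2. p(s(s(s(m(b, m(b, p(b), 0), a)))))  →  p(s(s(s(a))))   [R2 at 1.1.1.1]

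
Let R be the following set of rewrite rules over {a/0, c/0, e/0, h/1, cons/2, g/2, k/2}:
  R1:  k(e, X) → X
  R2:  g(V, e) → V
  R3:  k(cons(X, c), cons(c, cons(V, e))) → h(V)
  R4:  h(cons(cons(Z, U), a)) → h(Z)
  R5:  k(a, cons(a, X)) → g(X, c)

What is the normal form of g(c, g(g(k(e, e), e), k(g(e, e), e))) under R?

1. g(c, g(g(k(e, e), e), k(g(e, e), e)))  →  g(c, g(k(e, e), k(g(e, e), e)))   [R2 at 2.1]
2. g(c, g(k(e, e), k(g(e, e), e)))  →  g(c, g(e, k(g(e, e), e)))   [R1 at 2.1]
3. g(c, g(e, k(g(e, e), e)))  →  g(c, g(e, k(e, e)))   [R2 at 2.2.1]
4. g(c, g(e, k(e, e)))  →  g(c, g(e, e))   [R1 at 2.2]
5. g(c, g(e, e))  →  g(c, e)   [R2 at 2]
6. g(c, e)  →  c   [R2 at ε]

c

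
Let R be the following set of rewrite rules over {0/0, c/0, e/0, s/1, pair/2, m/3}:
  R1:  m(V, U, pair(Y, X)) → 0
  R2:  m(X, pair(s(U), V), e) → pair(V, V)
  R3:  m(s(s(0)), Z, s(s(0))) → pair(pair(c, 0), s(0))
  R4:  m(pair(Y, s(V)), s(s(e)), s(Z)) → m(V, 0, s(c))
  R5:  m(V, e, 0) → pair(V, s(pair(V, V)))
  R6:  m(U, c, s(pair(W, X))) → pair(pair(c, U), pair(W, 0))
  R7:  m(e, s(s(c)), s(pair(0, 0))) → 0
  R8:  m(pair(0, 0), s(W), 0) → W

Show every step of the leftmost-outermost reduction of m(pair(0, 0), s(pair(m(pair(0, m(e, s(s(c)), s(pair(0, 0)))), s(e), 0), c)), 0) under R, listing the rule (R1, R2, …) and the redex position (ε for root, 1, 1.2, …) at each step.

1. m(pair(0, 0), s(pair(m(pair(0, m(e, s(s(c)), s(pair(0, 0)))), s(e), 0), c)), 0)  →  pair(m(pair(0, m(e, s(s(c)), s(pair(0, 0)))), s(e), 0), c)   [R8 at ε]
2. pair(m(pair(0, m(e, s(s(c)), s(pair(0, 0)))), s(e), 0), c)  →  pair(m(pair(0, 0), s(e), 0), c)   [R7 at 1.1.2]
3. pair(m(pair(0, 0), s(e), 0), c)  →  pair(e, c)   [R8 at 1]

pair(e, c)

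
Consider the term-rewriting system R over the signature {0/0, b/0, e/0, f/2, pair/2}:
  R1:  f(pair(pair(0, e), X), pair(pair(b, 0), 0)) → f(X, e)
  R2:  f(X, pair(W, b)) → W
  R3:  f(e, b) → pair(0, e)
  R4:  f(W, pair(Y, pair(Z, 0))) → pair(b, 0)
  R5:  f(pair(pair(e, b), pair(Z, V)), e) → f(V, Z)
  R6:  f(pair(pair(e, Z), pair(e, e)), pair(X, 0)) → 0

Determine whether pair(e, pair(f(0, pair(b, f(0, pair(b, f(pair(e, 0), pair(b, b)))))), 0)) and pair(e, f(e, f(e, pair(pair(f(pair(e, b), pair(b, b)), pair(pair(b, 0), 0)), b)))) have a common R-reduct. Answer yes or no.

yes — NF(t₁) = pair(e, pair(b, 0)), NF(t₂) = pair(e, pair(b, 0))

Reduce t₁ = pair(e, pair(f(0, pair(b, f(0, pair(b, f(pair(e, 0), pair(b, b)))))), 0)):
1. pair(e, pair(f(0, pair(b, f(0, pair(b, f(pair(e, 0), pair(b, b)))))), 0))  →  pair(e, pair(f(0, pair(b, f(0, pair(b, b)))), 0))   [R2 at 2.1.2.2.2.2]
2. pair(e, pair(f(0, pair(b, f(0, pair(b, b)))), 0))  →  pair(e, pair(f(0, pair(b, b)), 0))   [R2 at 2.1.2.2]
3. pair(e, pair(f(0, pair(b, b)), 0))  →  pair(e, pair(b, 0))   [R2 at 2.1]

Reduce t₂ = pair(e, f(e, f(e, pair(pair(f(pair(e, b), pair(b, b)), pair(pair(b, 0), 0)), b)))):
1. pair(e, f(e, f(e, pair(pair(f(pair(e, b), pair(b, b)), pair(pair(b, 0), 0)), b))))  →  pair(e, f(e, pair(f(pair(e, b), pair(b, b)), pair(pair(b, 0), 0))))   [R2 at 2.2]
2. pair(e, f(e, pair(f(pair(e, b), pair(b, b)), pair(pair(b, 0), 0))))  →  pair(e, pair(b, 0))   [R4 at 2]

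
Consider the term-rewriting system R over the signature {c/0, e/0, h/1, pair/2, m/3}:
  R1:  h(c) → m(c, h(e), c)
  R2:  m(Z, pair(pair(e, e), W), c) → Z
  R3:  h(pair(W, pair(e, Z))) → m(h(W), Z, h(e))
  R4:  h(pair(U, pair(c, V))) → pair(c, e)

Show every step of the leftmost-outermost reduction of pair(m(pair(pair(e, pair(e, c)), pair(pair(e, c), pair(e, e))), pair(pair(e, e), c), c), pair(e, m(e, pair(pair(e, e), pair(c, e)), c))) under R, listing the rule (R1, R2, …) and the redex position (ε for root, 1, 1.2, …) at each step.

pair(pair(pair(e, pair(e, c)), pair(pair(e, c), pair(e, e))), pair(e, e))

1. pair(m(pair(pair(e, pair(e, c)), pair(pair(e, c), pair(e, e))), pair(pair(e, e), c), c), pair(e, m(e, pair(pair(e, e), pair(c, e)), c)))  →  pair(pair(pair(e, pair(e, c)), pair(pair(e, c), pair(e, e))), pair(e, m(e, pair(pair(e, e), pair(c, e)), c)))   [R2 at 1]
2. pair(pair(pair(e, pair(e, c)), pair(pair(e, c), pair(e, e))), pair(e, m(e, pair(pair(e, e), pair(c, e)), c)))  →  pair(pair(pair(e, pair(e, c)), pair(pair(e, c), pair(e, e))), pair(e, e))   [R2 at 2.2]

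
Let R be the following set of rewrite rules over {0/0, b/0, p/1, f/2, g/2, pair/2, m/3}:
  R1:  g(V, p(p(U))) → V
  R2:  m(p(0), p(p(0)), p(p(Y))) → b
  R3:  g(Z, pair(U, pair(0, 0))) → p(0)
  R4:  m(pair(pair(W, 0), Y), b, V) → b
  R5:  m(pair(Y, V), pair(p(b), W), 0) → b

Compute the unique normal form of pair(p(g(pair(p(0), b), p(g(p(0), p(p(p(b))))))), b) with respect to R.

1. pair(p(g(pair(p(0), b), p(g(p(0), p(p(p(b))))))), b)  →  pair(p(g(pair(p(0), b), p(p(0)))), b)   [R1 at 1.1.2.1]
2. pair(p(g(pair(p(0), b), p(p(0)))), b)  →  pair(p(pair(p(0), b)), b)   [R1 at 1.1]

pair(p(pair(p(0), b)), b)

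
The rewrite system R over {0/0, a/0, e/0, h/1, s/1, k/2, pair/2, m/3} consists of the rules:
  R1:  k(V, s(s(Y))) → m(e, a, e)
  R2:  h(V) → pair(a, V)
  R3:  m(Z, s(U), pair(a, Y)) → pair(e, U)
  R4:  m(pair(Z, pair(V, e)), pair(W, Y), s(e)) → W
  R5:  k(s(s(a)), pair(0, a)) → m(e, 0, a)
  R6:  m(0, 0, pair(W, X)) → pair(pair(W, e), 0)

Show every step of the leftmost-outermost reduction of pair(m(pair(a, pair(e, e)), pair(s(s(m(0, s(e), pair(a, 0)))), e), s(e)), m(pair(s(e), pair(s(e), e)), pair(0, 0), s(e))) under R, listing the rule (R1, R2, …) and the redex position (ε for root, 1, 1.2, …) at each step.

1. pair(m(pair(a, pair(e, e)), pair(s(s(m(0, s(e), pair(a, 0)))), e), s(e)), m(pair(s(e), pair(s(e), e)), pair(0, 0), s(e)))  →  pair(s(s(m(0, s(e), pair(a, 0)))), m(pair(s(e), pair(s(e), e)), pair(0, 0), s(e)))   [R4 at 1]
2. pair(s(s(m(0, s(e), pair(a, 0)))), m(pair(s(e), pair(s(e), e)), pair(0, 0), s(e)))  →  pair(s(s(pair(e, e))), m(pair(s(e), pair(s(e), e)), pair(0, 0), s(e)))   [R3 at 1.1.1]
3. pair(s(s(pair(e, e))), m(pair(s(e), pair(s(e), e)), pair(0, 0), s(e)))  →  pair(s(s(pair(e, e))), 0)   [R4 at 2]

pair(s(s(pair(e, e))), 0)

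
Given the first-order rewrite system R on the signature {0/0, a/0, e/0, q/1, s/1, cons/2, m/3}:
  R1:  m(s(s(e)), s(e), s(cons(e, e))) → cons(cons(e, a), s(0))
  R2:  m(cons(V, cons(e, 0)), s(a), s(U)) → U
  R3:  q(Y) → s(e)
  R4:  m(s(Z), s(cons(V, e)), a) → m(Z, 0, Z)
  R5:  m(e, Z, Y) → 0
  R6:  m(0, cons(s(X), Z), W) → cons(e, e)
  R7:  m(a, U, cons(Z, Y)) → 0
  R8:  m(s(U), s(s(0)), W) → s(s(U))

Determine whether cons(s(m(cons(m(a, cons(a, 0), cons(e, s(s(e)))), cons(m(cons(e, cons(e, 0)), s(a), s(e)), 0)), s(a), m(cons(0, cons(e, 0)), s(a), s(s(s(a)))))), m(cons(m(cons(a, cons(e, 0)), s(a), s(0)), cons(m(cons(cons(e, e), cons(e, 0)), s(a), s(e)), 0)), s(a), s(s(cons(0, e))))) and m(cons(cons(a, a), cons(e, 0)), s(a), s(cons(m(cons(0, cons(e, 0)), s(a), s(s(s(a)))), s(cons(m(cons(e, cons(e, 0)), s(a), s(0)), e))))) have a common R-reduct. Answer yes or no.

yes — NF(t₁) = cons(s(s(a)), s(cons(0, e))), NF(t₂) = cons(s(s(a)), s(cons(0, e)))

Reduce t₁ = cons(s(m(cons(m(a, cons(a, 0), cons(e, s(s(e)))), cons(m(cons(e, cons(e, 0)), s(a), s(e)), 0)), s(a), m(cons(0, cons(e, 0)), s(a), s(s(s(a)))))), m(cons(m(cons(a, cons(e, 0)), s(a), s(0)), cons(m(cons(cons(e, e), cons(e, 0)), s(a), s(e)), 0)), s(a), s(s(cons(0, e))))):
1. cons(s(m(cons(m(a, cons(a, 0), cons(e, s(s(e)))), cons(m(cons(e, cons(e, 0)), s(a), s(e)), 0)), s(a), m(cons(0, cons(e, 0)), s(a), s(s(s(a)))))), m(cons(m(cons(a, cons(e, 0)), s(a), s(0)), cons(m(cons(cons(e, e), cons(e, 0)), s(a), s(e)), 0)), s(a), s(s(cons(0, e)))))  →  cons(s(m(cons(0, cons(m(cons(e, cons(e, 0)), s(a), s(e)), 0)), s(a), m(cons(0, cons(e, 0)), s(a), s(s(s(a)))))), m(cons(m(cons(a, cons(e, 0)), s(a), s(0)), cons(m(cons(cons(e, e), cons(e, 0)), s(a), s(e)), 0)), s(a), s(s(cons(0, e)))))   [R7 at 1.1.1.1]
2. cons(s(m(cons(0, cons(m(cons(e, cons(e, 0)), s(a), s(e)), 0)), s(a), m(cons(0, cons(e, 0)), s(a), s(s(s(a)))))), m(cons(m(cons(a, cons(e, 0)), s(a), s(0)), cons(m(cons(cons(e, e), cons(e, 0)), s(a), s(e)), 0)), s(a), s(s(cons(0, e)))))  →  cons(s(m(cons(0, cons(e, 0)), s(a), m(cons(0, cons(e, 0)), s(a), s(s(s(a)))))), m(cons(m(cons(a, cons(e, 0)), s(a), s(0)), cons(m(cons(cons(e, e), cons(e, 0)), s(a), s(e)), 0)), s(a), s(s(cons(0, e)))))   [R2 at 1.1.1.2.1]
3. cons(s(m(cons(0, cons(e, 0)), s(a), m(cons(0, cons(e, 0)), s(a), s(s(s(a)))))), m(cons(m(cons(a, cons(e, 0)), s(a), s(0)), cons(m(cons(cons(e, e), cons(e, 0)), s(a), s(e)), 0)), s(a), s(s(cons(0, e)))))  →  cons(s(m(cons(0, cons(e, 0)), s(a), s(s(a)))), m(cons(m(cons(a, cons(e, 0)), s(a), s(0)), cons(m(cons(cons(e, e), cons(e, 0)), s(a), s(e)), 0)), s(a), s(s(cons(0, e)))))   [R2 at 1.1.3]
4. cons(s(m(cons(0, cons(e, 0)), s(a), s(s(a)))), m(cons(m(cons(a, cons(e, 0)), s(a), s(0)), cons(m(cons(cons(e, e), cons(e, 0)), s(a), s(e)), 0)), s(a), s(s(cons(0, e)))))  →  cons(s(s(a)), m(cons(m(cons(a, cons(e, 0)), s(a), s(0)), cons(m(cons(cons(e, e), cons(e, 0)), s(a), s(e)), 0)), s(a), s(s(cons(0, e)))))   [R2 at 1.1]
5. cons(s(s(a)), m(cons(m(cons(a, cons(e, 0)), s(a), s(0)), cons(m(cons(cons(e, e), cons(e, 0)), s(a), s(e)), 0)), s(a), s(s(cons(0, e)))))  →  cons(s(s(a)), m(cons(0, cons(m(cons(cons(e, e), cons(e, 0)), s(a), s(e)), 0)), s(a), s(s(cons(0, e)))))   [R2 at 2.1.1]
6. cons(s(s(a)), m(cons(0, cons(m(cons(cons(e, e), cons(e, 0)), s(a), s(e)), 0)), s(a), s(s(cons(0, e)))))  →  cons(s(s(a)), m(cons(0, cons(e, 0)), s(a), s(s(cons(0, e)))))   [R2 at 2.1.2.1]
7. cons(s(s(a)), m(cons(0, cons(e, 0)), s(a), s(s(cons(0, e)))))  →  cons(s(s(a)), s(cons(0, e)))   [R2 at 2]

Reduce t₂ = m(cons(cons(a, a), cons(e, 0)), s(a), s(cons(m(cons(0, cons(e, 0)), s(a), s(s(s(a)))), s(cons(m(cons(e, cons(e, 0)), s(a), s(0)), e))))):
1. m(cons(cons(a, a), cons(e, 0)), s(a), s(cons(m(cons(0, cons(e, 0)), s(a), s(s(s(a)))), s(cons(m(cons(e, cons(e, 0)), s(a), s(0)), e)))))  →  cons(m(cons(0, cons(e, 0)), s(a), s(s(s(a)))), s(cons(m(cons(e, cons(e, 0)), s(a), s(0)), e)))   [R2 at ε]
2. cons(m(cons(0, cons(e, 0)), s(a), s(s(s(a)))), s(cons(m(cons(e, cons(e, 0)), s(a), s(0)), e)))  →  cons(s(s(a)), s(cons(m(cons(e, cons(e, 0)), s(a), s(0)), e)))   [R2 at 1]
3. cons(s(s(a)), s(cons(m(cons(e, cons(e, 0)), s(a), s(0)), e)))  →  cons(s(s(a)), s(cons(0, e)))   [R2 at 2.1.1]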